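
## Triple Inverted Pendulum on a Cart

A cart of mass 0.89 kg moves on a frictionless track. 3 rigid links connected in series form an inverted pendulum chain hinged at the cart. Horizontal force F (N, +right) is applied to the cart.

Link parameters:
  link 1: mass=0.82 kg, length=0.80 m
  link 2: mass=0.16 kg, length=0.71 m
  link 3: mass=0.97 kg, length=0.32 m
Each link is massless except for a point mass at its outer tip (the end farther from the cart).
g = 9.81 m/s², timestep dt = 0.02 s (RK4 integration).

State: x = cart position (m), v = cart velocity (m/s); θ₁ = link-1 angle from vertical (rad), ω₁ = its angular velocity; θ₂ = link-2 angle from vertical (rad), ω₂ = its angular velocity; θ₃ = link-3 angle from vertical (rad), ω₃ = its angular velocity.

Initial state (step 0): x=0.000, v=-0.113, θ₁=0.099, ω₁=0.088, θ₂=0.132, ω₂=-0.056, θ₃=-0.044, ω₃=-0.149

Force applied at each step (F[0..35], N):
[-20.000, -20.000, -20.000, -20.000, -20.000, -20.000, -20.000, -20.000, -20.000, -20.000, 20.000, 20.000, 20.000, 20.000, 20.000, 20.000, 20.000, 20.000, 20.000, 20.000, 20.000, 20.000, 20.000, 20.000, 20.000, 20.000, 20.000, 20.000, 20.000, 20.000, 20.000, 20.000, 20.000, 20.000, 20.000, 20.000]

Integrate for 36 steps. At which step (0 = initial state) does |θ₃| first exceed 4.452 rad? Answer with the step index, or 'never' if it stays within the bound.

Answer: 34

Derivation:
apply F[0]=-20.000 → step 1: x=-0.007, v=-0.591, θ₁=0.107, ω₁=0.701, θ₂=0.133, ω₂=0.136, θ₃=-0.052, ω₃=-0.618
apply F[1]=-20.000 → step 2: x=-0.024, v=-1.068, θ₁=0.127, ω₁=1.318, θ₂=0.137, ω₂=0.297, θ₃=-0.068, ω₃=-1.028
apply F[2]=-20.000 → step 3: x=-0.050, v=-1.539, θ₁=0.160, ω₁=1.936, θ₂=0.144, ω₂=0.400, θ₃=-0.092, ω₃=-1.308
apply F[3]=-20.000 → step 4: x=-0.085, v=-1.996, θ₁=0.204, ω₁=2.542, θ₂=0.153, ω₂=0.421, θ₃=-0.119, ω₃=-1.378
apply F[4]=-20.000 → step 5: x=-0.129, v=-2.427, θ₁=0.261, ω₁=3.119, θ₂=0.161, ω₂=0.352, θ₃=-0.145, ω₃=-1.175
apply F[5]=-20.000 → step 6: x=-0.182, v=-2.821, θ₁=0.329, ω₁=3.645, θ₂=0.166, ω₂=0.208, θ₃=-0.164, ω₃=-0.683
apply F[6]=-20.000 → step 7: x=-0.242, v=-3.164, θ₁=0.406, ω₁=4.098, θ₂=0.169, ω₂=0.022, θ₃=-0.171, ω₃=0.072
apply F[7]=-20.000 → step 8: x=-0.308, v=-3.447, θ₁=0.492, ω₁=4.460, θ₂=0.167, ω₂=-0.167, θ₃=-0.160, ω₃=1.029
apply F[8]=-20.000 → step 9: x=-0.379, v=-3.668, θ₁=0.584, ω₁=4.723, θ₂=0.162, ω₂=-0.316, θ₃=-0.129, ω₃=2.095
apply F[9]=-20.000 → step 10: x=-0.454, v=-3.828, θ₁=0.680, ω₁=4.885, θ₂=0.155, ω₂=-0.381, θ₃=-0.076, ω₃=3.146
apply F[10]=+20.000 → step 11: x=-0.527, v=-3.412, θ₁=0.776, ω₁=4.657, θ₂=0.147, ω₂=-0.445, θ₃=-0.013, ω₃=3.165
apply F[11]=+20.000 → step 12: x=-0.591, v=-3.022, θ₁=0.867, ω₁=4.510, θ₂=0.137, ω₂=-0.529, θ₃=0.050, ω₃=3.153
apply F[12]=+20.000 → step 13: x=-0.648, v=-2.648, θ₁=0.956, ω₁=4.424, θ₂=0.125, ω₂=-0.632, θ₃=0.113, ω₃=3.147
apply F[13]=+20.000 → step 14: x=-0.697, v=-2.281, θ₁=1.045, ω₁=4.387, θ₂=0.112, ω₂=-0.747, θ₃=0.176, ω₃=3.148
apply F[14]=+20.000 → step 15: x=-0.739, v=-1.917, θ₁=1.132, ω₁=4.390, θ₂=0.096, ω₂=-0.859, θ₃=0.239, ω₃=3.142
apply F[15]=+20.000 → step 16: x=-0.774, v=-1.551, θ₁=1.220, ω₁=4.429, θ₂=0.077, ω₂=-0.956, θ₃=0.301, ω₃=3.111
apply F[16]=+20.000 → step 17: x=-0.801, v=-1.179, θ₁=1.310, ω₁=4.504, θ₂=0.058, ω₂=-1.028, θ₃=0.363, ω₃=3.045
apply F[17]=+20.000 → step 18: x=-0.821, v=-0.799, θ₁=1.401, ω₁=4.619, θ₂=0.037, ω₂=-1.071, θ₃=0.423, ω₃=2.942
apply F[18]=+20.000 → step 19: x=-0.833, v=-0.404, θ₁=1.495, ω₁=4.778, θ₂=0.015, ω₂=-1.082, θ₃=0.481, ω₃=2.812
apply F[19]=+20.000 → step 20: x=-0.837, v=0.010, θ₁=1.592, ω₁=4.986, θ₂=-0.007, ω₂=-1.059, θ₃=0.535, ω₃=2.668
apply F[20]=+20.000 → step 21: x=-0.832, v=0.452, θ₁=1.694, ω₁=5.251, θ₂=-0.027, ω₂=-1.000, θ₃=0.587, ω₃=2.534
apply F[21]=+20.000 → step 22: x=-0.819, v=0.929, θ₁=1.803, ω₁=5.586, θ₂=-0.046, ω₂=-0.898, θ₃=0.637, ω₃=2.439
apply F[22]=+20.000 → step 23: x=-0.795, v=1.456, θ₁=1.919, ω₁=6.008, θ₂=-0.063, ω₂=-0.749, θ₃=0.686, ω₃=2.428
apply F[23]=+20.000 → step 24: x=-0.760, v=2.048, θ₁=2.044, ω₁=6.542, θ₂=-0.076, ω₂=-0.543, θ₃=0.735, ω₃=2.569
apply F[24]=+20.000 → step 25: x=-0.712, v=2.729, θ₁=2.181, ω₁=7.225, θ₂=-0.084, ω₂=-0.269, θ₃=0.790, ω₃=2.976
apply F[25]=+20.000 → step 26: x=-0.650, v=3.527, θ₁=2.334, ω₁=8.108, θ₂=-0.086, ω₂=0.088, θ₃=0.857, ω₃=3.844
apply F[26]=+20.000 → step 27: x=-0.570, v=4.474, θ₁=2.507, ω₁=9.251, θ₂=-0.080, ω₂=0.556, θ₃=0.949, ω₃=5.514
apply F[27]=+20.000 → step 28: x=-0.470, v=5.567, θ₁=2.706, ω₁=10.667, θ₂=-0.063, ω₂=1.206, θ₃=1.087, ω₃=8.554
apply F[28]=+20.000 → step 29: x=-0.347, v=6.659, θ₁=2.934, ω₁=12.147, θ₂=-0.029, ω₂=2.300, θ₃=1.305, ω₃=13.682
apply F[29]=+20.000 → step 30: x=-0.206, v=7.333, θ₁=3.188, ω₁=13.049, θ₂=0.038, ω₂=4.683, θ₃=1.650, ω₃=21.157
apply F[30]=+20.000 → step 31: x=-0.060, v=7.220, θ₁=3.449, ω₁=12.808, θ₂=0.179, ω₂=10.143, θ₃=2.165, ω₃=30.729
apply F[31]=+20.000 → step 32: x=0.078, v=6.436, θ₁=3.694, ω₁=11.680, θ₂=0.479, ω₂=20.691, θ₃=2.900, ω₃=43.034
apply F[32]=+20.000 → step 33: x=0.195, v=5.349, θ₁=3.915, ω₁=10.527, θ₂=1.024, ω₂=32.912, θ₃=3.882, ω₃=53.299
apply F[33]=+20.000 → step 34: x=0.298, v=5.024, θ₁=4.118, ω₁=9.677, θ₂=1.725, ω₂=35.768, θ₃=4.954, ω₃=53.685
apply F[34]=+20.000 → step 35: x=0.395, v=4.700, θ₁=4.303, ω₁=8.963, θ₂=2.407, ω₂=30.939, θ₃=6.041, ω₃=54.450
apply F[35]=+20.000 → step 36: x=0.485, v=4.244, θ₁=4.485, ω₁=9.271, θ₂=2.892, ω₂=16.940, θ₃=7.072, ω₃=48.108
|θ₃| = 4.954 > 4.452 first at step 34.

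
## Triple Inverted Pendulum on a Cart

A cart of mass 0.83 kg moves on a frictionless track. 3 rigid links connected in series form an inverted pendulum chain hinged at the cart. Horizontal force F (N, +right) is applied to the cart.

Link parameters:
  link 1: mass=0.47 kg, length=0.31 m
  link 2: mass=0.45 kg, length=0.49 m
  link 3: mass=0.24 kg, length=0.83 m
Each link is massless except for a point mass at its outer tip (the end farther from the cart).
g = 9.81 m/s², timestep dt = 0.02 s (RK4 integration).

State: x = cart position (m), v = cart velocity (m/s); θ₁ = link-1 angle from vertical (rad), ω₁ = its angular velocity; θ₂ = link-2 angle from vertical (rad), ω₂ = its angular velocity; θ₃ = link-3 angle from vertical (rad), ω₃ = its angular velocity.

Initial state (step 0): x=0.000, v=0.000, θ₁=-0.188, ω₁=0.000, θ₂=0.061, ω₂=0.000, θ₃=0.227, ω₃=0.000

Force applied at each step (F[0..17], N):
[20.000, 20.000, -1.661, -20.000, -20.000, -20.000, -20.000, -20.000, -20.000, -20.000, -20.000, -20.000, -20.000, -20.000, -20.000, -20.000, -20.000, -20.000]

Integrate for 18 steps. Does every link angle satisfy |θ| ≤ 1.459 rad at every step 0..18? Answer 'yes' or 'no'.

Answer: yes

Derivation:
apply F[0]=+20.000 → step 1: x=0.005, v=0.504, θ₁=-0.206, ω₁=-1.808, θ₂=0.062, ω₂=0.088, θ₃=0.227, ω₃=0.024
apply F[1]=+20.000 → step 2: x=0.020, v=0.994, θ₁=-0.260, ω₁=-3.531, θ₂=0.064, ω₂=0.125, θ₃=0.228, ω₃=0.032
apply F[2]=-1.661 → step 3: x=0.040, v=0.990, θ₁=-0.333, ω₁=-3.838, θ₂=0.068, ω₂=0.266, θ₃=0.229, ω₃=0.056
apply F[3]=-20.000 → step 4: x=0.056, v=0.605, θ₁=-0.404, ω₁=-3.253, θ₂=0.077, ω₂=0.649, θ₃=0.230, ω₃=0.106
apply F[4]=-20.000 → step 5: x=0.064, v=0.239, θ₁=-0.465, ω₁=-2.845, θ₂=0.095, ω₂=1.118, θ₃=0.233, ω₃=0.151
apply F[5]=-20.000 → step 6: x=0.065, v=-0.115, θ₁=-0.518, ω₁=-2.544, θ₂=0.122, ω₂=1.649, θ₃=0.236, ω₃=0.187
apply F[6]=-20.000 → step 7: x=0.060, v=-0.463, θ₁=-0.567, ω₁=-2.294, θ₂=0.161, ω₂=2.225, θ₃=0.240, ω₃=0.210
apply F[7]=-20.000 → step 8: x=0.047, v=-0.809, θ₁=-0.610, ω₁=-2.043, θ₂=0.211, ω₂=2.832, θ₃=0.245, ω₃=0.221
apply F[8]=-20.000 → step 9: x=0.027, v=-1.157, θ₁=-0.648, ω₁=-1.747, θ₂=0.274, ω₂=3.461, θ₃=0.249, ω₃=0.222
apply F[9]=-20.000 → step 10: x=0.001, v=-1.506, θ₁=-0.680, ω₁=-1.363, θ₂=0.350, ω₂=4.103, θ₃=0.254, ω₃=0.219
apply F[10]=-20.000 → step 11: x=-0.033, v=-1.858, θ₁=-0.702, ω₁=-0.852, θ₂=0.438, ω₂=4.752, θ₃=0.258, ω₃=0.222
apply F[11]=-20.000 → step 12: x=-0.074, v=-2.211, θ₁=-0.712, ω₁=-0.177, θ₂=0.540, ω₂=5.405, θ₃=0.263, ω₃=0.244
apply F[12]=-20.000 → step 13: x=-0.121, v=-2.565, θ₁=-0.708, ω₁=0.697, θ₂=0.655, ω₂=6.052, θ₃=0.268, ω₃=0.300
apply F[13]=-20.000 → step 14: x=-0.176, v=-2.923, θ₁=-0.683, ω₁=1.806, θ₂=0.782, ω₂=6.680, θ₃=0.275, ω₃=0.407
apply F[14]=-20.000 → step 15: x=-0.238, v=-3.292, θ₁=-0.634, ω₁=3.181, θ₂=0.922, ω₂=7.258, θ₃=0.285, ω₃=0.582
apply F[15]=-20.000 → step 16: x=-0.308, v=-3.682, θ₁=-0.554, ω₁=4.852, θ₂=1.072, ω₂=7.730, θ₃=0.299, ω₃=0.832
apply F[16]=-20.000 → step 17: x=-0.386, v=-4.111, θ₁=-0.437, ω₁=6.837, θ₂=1.229, ω₂=7.988, θ₃=0.318, ω₃=1.144
apply F[17]=-20.000 → step 18: x=-0.473, v=-4.593, θ₁=-0.278, ω₁=9.106, θ₂=1.389, ω₂=7.841, θ₃=0.345, ω₃=1.482
Max |angle| over trajectory = 1.389 rad; bound = 1.459 → within bound.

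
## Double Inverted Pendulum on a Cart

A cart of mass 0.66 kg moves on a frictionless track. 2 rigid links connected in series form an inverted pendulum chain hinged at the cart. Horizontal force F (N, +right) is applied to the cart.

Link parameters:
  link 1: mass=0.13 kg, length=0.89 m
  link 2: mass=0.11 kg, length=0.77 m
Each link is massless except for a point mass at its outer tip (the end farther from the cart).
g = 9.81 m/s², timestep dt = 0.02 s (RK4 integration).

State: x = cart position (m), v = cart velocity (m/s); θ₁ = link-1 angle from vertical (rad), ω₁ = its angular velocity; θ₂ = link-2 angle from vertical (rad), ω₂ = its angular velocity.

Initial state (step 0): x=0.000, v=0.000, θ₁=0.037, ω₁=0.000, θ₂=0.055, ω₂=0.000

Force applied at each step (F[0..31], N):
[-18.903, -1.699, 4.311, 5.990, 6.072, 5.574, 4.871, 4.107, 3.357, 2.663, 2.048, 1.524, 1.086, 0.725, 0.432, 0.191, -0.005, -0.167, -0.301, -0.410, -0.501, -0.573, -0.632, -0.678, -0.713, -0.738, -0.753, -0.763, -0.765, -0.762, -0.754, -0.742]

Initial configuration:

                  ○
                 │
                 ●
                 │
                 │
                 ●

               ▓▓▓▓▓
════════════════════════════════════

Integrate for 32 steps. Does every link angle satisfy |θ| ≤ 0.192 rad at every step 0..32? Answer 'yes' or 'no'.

apply F[0]=-18.903 → step 1: x=-0.006, v=-0.575, θ₁=0.044, ω₁=0.652, θ₂=0.055, ω₂=0.007
apply F[1]=-1.699 → step 2: x=-0.018, v=-0.630, θ₁=0.057, ω₁=0.724, θ₂=0.055, ω₂=0.009
apply F[2]=+4.311 → step 3: x=-0.029, v=-0.504, θ₁=0.070, ω₁=0.598, θ₂=0.055, ω₂=0.005
apply F[3]=+5.990 → step 4: x=-0.037, v=-0.328, θ₁=0.081, ω₁=0.422, θ₂=0.055, ω₂=-0.005
apply F[4]=+6.072 → step 5: x=-0.042, v=-0.151, θ₁=0.087, ω₁=0.247, θ₂=0.055, ω₂=-0.020
apply F[5]=+5.574 → step 6: x=-0.044, v=0.012, θ₁=0.091, ω₁=0.092, θ₂=0.055, ω₂=-0.037
apply F[6]=+4.871 → step 7: x=-0.042, v=0.152, θ₁=0.091, ω₁=-0.038, θ₂=0.054, ω₂=-0.056
apply F[7]=+4.107 → step 8: x=-0.038, v=0.270, θ₁=0.089, ω₁=-0.142, θ₂=0.052, ω₂=-0.074
apply F[8]=+3.357 → step 9: x=-0.031, v=0.365, θ₁=0.086, ω₁=-0.223, θ₂=0.051, ω₂=-0.092
apply F[9]=+2.663 → step 10: x=-0.023, v=0.440, θ₁=0.081, ω₁=-0.281, θ₂=0.049, ω₂=-0.108
apply F[10]=+2.048 → step 11: x=-0.014, v=0.496, θ₁=0.075, ω₁=-0.322, θ₂=0.046, ω₂=-0.122
apply F[11]=+1.524 → step 12: x=-0.004, v=0.537, θ₁=0.068, ω₁=-0.347, θ₂=0.044, ω₂=-0.135
apply F[12]=+1.086 → step 13: x=0.007, v=0.566, θ₁=0.061, ω₁=-0.361, θ₂=0.041, ω₂=-0.145
apply F[13]=+0.725 → step 14: x=0.019, v=0.584, θ₁=0.054, ω₁=-0.365, θ₂=0.038, ω₂=-0.154
apply F[14]=+0.432 → step 15: x=0.031, v=0.593, θ₁=0.046, ω₁=-0.362, θ₂=0.035, ω₂=-0.160
apply F[15]=+0.191 → step 16: x=0.043, v=0.596, θ₁=0.039, ω₁=-0.354, θ₂=0.032, ω₂=-0.164
apply F[16]=-0.005 → step 17: x=0.054, v=0.593, θ₁=0.032, ω₁=-0.342, θ₂=0.028, ω₂=-0.167
apply F[17]=-0.167 → step 18: x=0.066, v=0.586, θ₁=0.026, ω₁=-0.327, θ₂=0.025, ω₂=-0.168
apply F[18]=-0.301 → step 19: x=0.078, v=0.576, θ₁=0.019, ω₁=-0.310, θ₂=0.022, ω₂=-0.168
apply F[19]=-0.410 → step 20: x=0.089, v=0.562, θ₁=0.013, ω₁=-0.292, θ₂=0.018, ω₂=-0.166
apply F[20]=-0.501 → step 21: x=0.100, v=0.546, θ₁=0.008, ω₁=-0.273, θ₂=0.015, ω₂=-0.163
apply F[21]=-0.573 → step 22: x=0.111, v=0.528, θ₁=0.002, ω₁=-0.253, θ₂=0.012, ω₂=-0.159
apply F[22]=-0.632 → step 23: x=0.121, v=0.509, θ₁=-0.002, ω₁=-0.234, θ₂=0.009, ω₂=-0.155
apply F[23]=-0.678 → step 24: x=0.131, v=0.489, θ₁=-0.007, ω₁=-0.214, θ₂=0.006, ω₂=-0.149
apply F[24]=-0.713 → step 25: x=0.141, v=0.468, θ₁=-0.011, ω₁=-0.195, θ₂=0.003, ω₂=-0.143
apply F[25]=-0.738 → step 26: x=0.150, v=0.447, θ₁=-0.015, ω₁=-0.177, θ₂=-0.000, ω₂=-0.136
apply F[26]=-0.753 → step 27: x=0.159, v=0.425, θ₁=-0.018, ω₁=-0.159, θ₂=-0.003, ω₂=-0.129
apply F[27]=-0.763 → step 28: x=0.167, v=0.403, θ₁=-0.021, ω₁=-0.141, θ₂=-0.005, ω₂=-0.122
apply F[28]=-0.765 → step 29: x=0.175, v=0.382, θ₁=-0.024, ω₁=-0.125, θ₂=-0.008, ω₂=-0.115
apply F[29]=-0.762 → step 30: x=0.182, v=0.360, θ₁=-0.026, ω₁=-0.110, θ₂=-0.010, ω₂=-0.107
apply F[30]=-0.754 → step 31: x=0.189, v=0.339, θ₁=-0.028, ω₁=-0.095, θ₂=-0.012, ω₂=-0.099
apply F[31]=-0.742 → step 32: x=0.196, v=0.319, θ₁=-0.030, ω₁=-0.082, θ₂=-0.014, ω₂=-0.092
Max |angle| over trajectory = 0.091 rad; bound = 0.192 → within bound.

Answer: yes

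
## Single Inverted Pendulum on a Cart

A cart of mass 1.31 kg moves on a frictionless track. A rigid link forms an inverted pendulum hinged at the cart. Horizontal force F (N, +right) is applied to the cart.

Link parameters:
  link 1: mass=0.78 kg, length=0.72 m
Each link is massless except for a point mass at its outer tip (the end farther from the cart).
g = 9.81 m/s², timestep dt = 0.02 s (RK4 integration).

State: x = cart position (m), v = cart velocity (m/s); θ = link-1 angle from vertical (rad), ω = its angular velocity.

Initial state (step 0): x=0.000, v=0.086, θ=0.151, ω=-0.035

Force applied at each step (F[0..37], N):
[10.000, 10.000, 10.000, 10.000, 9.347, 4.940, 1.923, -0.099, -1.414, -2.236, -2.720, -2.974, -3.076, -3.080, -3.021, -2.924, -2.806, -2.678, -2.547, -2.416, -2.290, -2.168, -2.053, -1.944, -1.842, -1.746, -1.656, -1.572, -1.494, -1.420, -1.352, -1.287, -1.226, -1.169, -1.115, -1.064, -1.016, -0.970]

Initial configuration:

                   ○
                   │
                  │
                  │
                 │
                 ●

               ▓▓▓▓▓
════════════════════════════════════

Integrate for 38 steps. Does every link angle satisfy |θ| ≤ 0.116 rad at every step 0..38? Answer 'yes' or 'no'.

apply F[0]=+10.000 → step 1: x=0.003, v=0.220, θ=0.149, ω=-0.178
apply F[1]=+10.000 → step 2: x=0.009, v=0.354, θ=0.144, ω=-0.322
apply F[2]=+10.000 → step 3: x=0.017, v=0.489, θ=0.136, ω=-0.470
apply F[3]=+10.000 → step 4: x=0.028, v=0.625, θ=0.125, ω=-0.622
apply F[4]=+9.347 → step 5: x=0.042, v=0.754, θ=0.111, ω=-0.767
apply F[5]=+4.940 → step 6: x=0.058, v=0.817, θ=0.095, ω=-0.827
apply F[6]=+1.923 → step 7: x=0.074, v=0.837, θ=0.079, ω=-0.831
apply F[7]=-0.099 → step 8: x=0.091, v=0.828, θ=0.062, ω=-0.799
apply F[8]=-1.414 → step 9: x=0.107, v=0.800, θ=0.047, ω=-0.746
apply F[9]=-2.236 → step 10: x=0.123, v=0.762, θ=0.033, ω=-0.681
apply F[10]=-2.720 → step 11: x=0.138, v=0.717, θ=0.020, ω=-0.612
apply F[11]=-2.974 → step 12: x=0.152, v=0.670, θ=0.008, ω=-0.543
apply F[12]=-3.076 → step 13: x=0.165, v=0.623, θ=-0.002, ω=-0.477
apply F[13]=-3.080 → step 14: x=0.177, v=0.577, θ=-0.011, ω=-0.414
apply F[14]=-3.021 → step 15: x=0.188, v=0.532, θ=-0.019, ω=-0.357
apply F[15]=-2.924 → step 16: x=0.198, v=0.490, θ=-0.025, ω=-0.304
apply F[16]=-2.806 → step 17: x=0.207, v=0.451, θ=-0.031, ω=-0.257
apply F[17]=-2.678 → step 18: x=0.216, v=0.414, θ=-0.036, ω=-0.215
apply F[18]=-2.547 → step 19: x=0.224, v=0.379, θ=-0.039, ω=-0.177
apply F[19]=-2.416 → step 20: x=0.231, v=0.347, θ=-0.043, ω=-0.144
apply F[20]=-2.290 → step 21: x=0.238, v=0.317, θ=-0.045, ω=-0.114
apply F[21]=-2.168 → step 22: x=0.244, v=0.290, θ=-0.047, ω=-0.089
apply F[22]=-2.053 → step 23: x=0.249, v=0.264, θ=-0.049, ω=-0.066
apply F[23]=-1.944 → step 24: x=0.254, v=0.240, θ=-0.050, ω=-0.046
apply F[24]=-1.842 → step 25: x=0.259, v=0.218, θ=-0.051, ω=-0.029
apply F[25]=-1.746 → step 26: x=0.263, v=0.197, θ=-0.051, ω=-0.014
apply F[26]=-1.656 → step 27: x=0.267, v=0.178, θ=-0.051, ω=-0.002
apply F[27]=-1.572 → step 28: x=0.270, v=0.160, θ=-0.051, ω=0.009
apply F[28]=-1.494 → step 29: x=0.273, v=0.143, θ=-0.051, ω=0.019
apply F[29]=-1.420 → step 30: x=0.276, v=0.127, θ=-0.050, ω=0.027
apply F[30]=-1.352 → step 31: x=0.278, v=0.113, θ=-0.050, ω=0.034
apply F[31]=-1.287 → step 32: x=0.280, v=0.099, θ=-0.049, ω=0.039
apply F[32]=-1.226 → step 33: x=0.282, v=0.086, θ=-0.048, ω=0.044
apply F[33]=-1.169 → step 34: x=0.284, v=0.073, θ=-0.047, ω=0.048
apply F[34]=-1.115 → step 35: x=0.285, v=0.062, θ=-0.046, ω=0.051
apply F[35]=-1.064 → step 36: x=0.286, v=0.051, θ=-0.045, ω=0.054
apply F[36]=-1.016 → step 37: x=0.287, v=0.041, θ=-0.044, ω=0.056
apply F[37]=-0.970 → step 38: x=0.288, v=0.031, θ=-0.043, ω=0.057
Max |angle| over trajectory = 0.151 rad; bound = 0.116 → exceeded.

Answer: no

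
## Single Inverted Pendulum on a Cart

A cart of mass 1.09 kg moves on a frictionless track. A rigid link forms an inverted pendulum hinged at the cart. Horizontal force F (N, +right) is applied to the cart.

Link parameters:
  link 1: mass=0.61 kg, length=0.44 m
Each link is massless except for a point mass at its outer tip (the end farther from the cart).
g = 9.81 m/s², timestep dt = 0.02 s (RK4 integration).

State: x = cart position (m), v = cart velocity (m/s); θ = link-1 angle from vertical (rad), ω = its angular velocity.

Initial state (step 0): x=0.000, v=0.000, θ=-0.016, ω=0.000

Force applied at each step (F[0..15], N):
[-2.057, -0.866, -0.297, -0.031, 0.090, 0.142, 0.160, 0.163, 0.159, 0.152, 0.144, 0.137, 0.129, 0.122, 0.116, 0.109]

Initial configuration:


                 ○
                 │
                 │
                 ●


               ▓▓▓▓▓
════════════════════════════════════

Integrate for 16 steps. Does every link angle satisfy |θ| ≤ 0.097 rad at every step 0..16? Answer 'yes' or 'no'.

Answer: yes

Derivation:
apply F[0]=-2.057 → step 1: x=-0.000, v=-0.036, θ=-0.015, ω=0.075
apply F[1]=-0.866 → step 2: x=-0.001, v=-0.050, θ=-0.013, ω=0.101
apply F[2]=-0.297 → step 3: x=-0.002, v=-0.054, θ=-0.011, ω=0.105
apply F[3]=-0.031 → step 4: x=-0.003, v=-0.054, θ=-0.009, ω=0.099
apply F[4]=+0.090 → step 5: x=-0.004, v=-0.051, θ=-0.008, ω=0.089
apply F[5]=+0.142 → step 6: x=-0.005, v=-0.048, θ=-0.006, ω=0.078
apply F[6]=+0.160 → step 7: x=-0.006, v=-0.044, θ=-0.004, ω=0.068
apply F[7]=+0.163 → step 8: x=-0.007, v=-0.041, θ=-0.003, ω=0.059
apply F[8]=+0.159 → step 9: x=-0.008, v=-0.038, θ=-0.002, ω=0.050
apply F[9]=+0.152 → step 10: x=-0.009, v=-0.035, θ=-0.001, ω=0.043
apply F[10]=+0.144 → step 11: x=-0.009, v=-0.032, θ=-0.000, ω=0.036
apply F[11]=+0.137 → step 12: x=-0.010, v=-0.030, θ=0.000, ω=0.031
apply F[12]=+0.129 → step 13: x=-0.011, v=-0.027, θ=0.001, ω=0.026
apply F[13]=+0.122 → step 14: x=-0.011, v=-0.025, θ=0.001, ω=0.022
apply F[14]=+0.116 → step 15: x=-0.012, v=-0.023, θ=0.002, ω=0.018
apply F[15]=+0.109 → step 16: x=-0.012, v=-0.021, θ=0.002, ω=0.015
Max |angle| over trajectory = 0.016 rad; bound = 0.097 → within bound.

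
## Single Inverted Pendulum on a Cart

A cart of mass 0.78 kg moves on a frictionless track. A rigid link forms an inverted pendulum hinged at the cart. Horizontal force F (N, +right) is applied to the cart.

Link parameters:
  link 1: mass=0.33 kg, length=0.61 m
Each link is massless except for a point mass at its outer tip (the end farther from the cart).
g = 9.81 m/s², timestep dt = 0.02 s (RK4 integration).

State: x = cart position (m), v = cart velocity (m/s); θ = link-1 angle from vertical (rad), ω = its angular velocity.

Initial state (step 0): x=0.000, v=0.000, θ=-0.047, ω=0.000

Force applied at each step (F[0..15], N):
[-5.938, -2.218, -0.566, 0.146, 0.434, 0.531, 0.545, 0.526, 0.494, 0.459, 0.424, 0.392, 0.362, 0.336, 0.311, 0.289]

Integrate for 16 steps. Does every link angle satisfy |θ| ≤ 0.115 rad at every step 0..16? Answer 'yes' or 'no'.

Answer: yes

Derivation:
apply F[0]=-5.938 → step 1: x=-0.001, v=-0.148, θ=-0.045, ω=0.228
apply F[1]=-2.218 → step 2: x=-0.005, v=-0.202, θ=-0.039, ω=0.302
apply F[2]=-0.566 → step 3: x=-0.009, v=-0.213, θ=-0.033, ω=0.309
apply F[3]=+0.146 → step 4: x=-0.013, v=-0.207, θ=-0.027, ω=0.289
apply F[4]=+0.434 → step 5: x=-0.017, v=-0.194, θ=-0.022, ω=0.260
apply F[5]=+0.531 → step 6: x=-0.021, v=-0.179, θ=-0.017, ω=0.228
apply F[6]=+0.545 → step 7: x=-0.024, v=-0.163, θ=-0.013, ω=0.199
apply F[7]=+0.526 → step 8: x=-0.028, v=-0.149, θ=-0.009, ω=0.172
apply F[8]=+0.494 → step 9: x=-0.030, v=-0.136, θ=-0.006, ω=0.147
apply F[9]=+0.459 → step 10: x=-0.033, v=-0.124, θ=-0.003, ω=0.126
apply F[10]=+0.424 → step 11: x=-0.035, v=-0.113, θ=-0.001, ω=0.107
apply F[11]=+0.392 → step 12: x=-0.038, v=-0.102, θ=0.001, ω=0.091
apply F[12]=+0.362 → step 13: x=-0.040, v=-0.093, θ=0.003, ω=0.077
apply F[13]=+0.336 → step 14: x=-0.041, v=-0.085, θ=0.004, ω=0.064
apply F[14]=+0.311 → step 15: x=-0.043, v=-0.077, θ=0.005, ω=0.053
apply F[15]=+0.289 → step 16: x=-0.044, v=-0.071, θ=0.006, ω=0.044
Max |angle| over trajectory = 0.047 rad; bound = 0.115 → within bound.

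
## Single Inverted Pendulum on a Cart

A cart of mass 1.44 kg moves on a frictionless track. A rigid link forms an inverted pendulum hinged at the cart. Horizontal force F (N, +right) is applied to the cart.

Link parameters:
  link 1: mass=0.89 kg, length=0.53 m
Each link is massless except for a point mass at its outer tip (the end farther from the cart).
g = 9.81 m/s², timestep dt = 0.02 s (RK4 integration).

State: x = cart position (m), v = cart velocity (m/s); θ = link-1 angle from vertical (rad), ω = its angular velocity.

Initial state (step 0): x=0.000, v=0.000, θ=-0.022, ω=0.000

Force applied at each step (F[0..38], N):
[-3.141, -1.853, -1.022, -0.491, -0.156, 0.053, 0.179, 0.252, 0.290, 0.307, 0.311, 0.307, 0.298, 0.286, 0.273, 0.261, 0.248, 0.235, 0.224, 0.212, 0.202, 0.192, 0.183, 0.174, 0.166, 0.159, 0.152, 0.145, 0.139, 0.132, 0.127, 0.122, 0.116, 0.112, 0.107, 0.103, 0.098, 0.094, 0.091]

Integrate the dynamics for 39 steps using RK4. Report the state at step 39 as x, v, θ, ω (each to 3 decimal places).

Answer: x=-0.027, v=-0.002, θ=0.004, ω=-0.006

Derivation:
apply F[0]=-3.141 → step 1: x=-0.000, v=-0.041, θ=-0.021, ω=0.069
apply F[1]=-1.853 → step 2: x=-0.001, v=-0.064, θ=-0.020, ω=0.105
apply F[2]=-1.022 → step 3: x=-0.003, v=-0.076, θ=-0.017, ω=0.121
apply F[3]=-0.491 → step 4: x=-0.004, v=-0.081, θ=-0.015, ω=0.124
apply F[4]=-0.156 → step 5: x=-0.006, v=-0.082, θ=-0.012, ω=0.120
apply F[5]=+0.053 → step 6: x=-0.008, v=-0.079, θ=-0.010, ω=0.112
apply F[6]=+0.179 → step 7: x=-0.009, v=-0.076, θ=-0.008, ω=0.102
apply F[7]=+0.252 → step 8: x=-0.011, v=-0.072, θ=-0.006, ω=0.091
apply F[8]=+0.290 → step 9: x=-0.012, v=-0.067, θ=-0.004, ω=0.081
apply F[9]=+0.307 → step 10: x=-0.013, v=-0.062, θ=-0.003, ω=0.071
apply F[10]=+0.311 → step 11: x=-0.015, v=-0.058, θ=-0.001, ω=0.061
apply F[11]=+0.307 → step 12: x=-0.016, v=-0.053, θ=-0.000, ω=0.053
apply F[12]=+0.298 → step 13: x=-0.017, v=-0.049, θ=0.001, ω=0.045
apply F[13]=+0.286 → step 14: x=-0.018, v=-0.045, θ=0.002, ω=0.038
apply F[14]=+0.273 → step 15: x=-0.019, v=-0.042, θ=0.002, ω=0.032
apply F[15]=+0.261 → step 16: x=-0.019, v=-0.038, θ=0.003, ω=0.027
apply F[16]=+0.248 → step 17: x=-0.020, v=-0.035, θ=0.003, ω=0.022
apply F[17]=+0.235 → step 18: x=-0.021, v=-0.033, θ=0.004, ω=0.018
apply F[18]=+0.224 → step 19: x=-0.021, v=-0.030, θ=0.004, ω=0.014
apply F[19]=+0.212 → step 20: x=-0.022, v=-0.027, θ=0.004, ω=0.011
apply F[20]=+0.202 → step 21: x=-0.022, v=-0.025, θ=0.004, ω=0.009
apply F[21]=+0.192 → step 22: x=-0.023, v=-0.023, θ=0.005, ω=0.006
apply F[22]=+0.183 → step 23: x=-0.023, v=-0.021, θ=0.005, ω=0.004
apply F[23]=+0.174 → step 24: x=-0.024, v=-0.019, θ=0.005, ω=0.003
apply F[24]=+0.166 → step 25: x=-0.024, v=-0.018, θ=0.005, ω=0.001
apply F[25]=+0.159 → step 26: x=-0.024, v=-0.016, θ=0.005, ω=-0.000
apply F[26]=+0.152 → step 27: x=-0.025, v=-0.014, θ=0.005, ω=-0.001
apply F[27]=+0.145 → step 28: x=-0.025, v=-0.013, θ=0.005, ω=-0.002
apply F[28]=+0.139 → step 29: x=-0.025, v=-0.012, θ=0.005, ω=-0.003
apply F[29]=+0.132 → step 30: x=-0.026, v=-0.010, θ=0.005, ω=-0.003
apply F[30]=+0.127 → step 31: x=-0.026, v=-0.009, θ=0.005, ω=-0.004
apply F[31]=+0.122 → step 32: x=-0.026, v=-0.008, θ=0.005, ω=-0.004
apply F[32]=+0.116 → step 33: x=-0.026, v=-0.007, θ=0.004, ω=-0.005
apply F[33]=+0.112 → step 34: x=-0.026, v=-0.006, θ=0.004, ω=-0.005
apply F[34]=+0.107 → step 35: x=-0.026, v=-0.005, θ=0.004, ω=-0.005
apply F[35]=+0.103 → step 36: x=-0.026, v=-0.004, θ=0.004, ω=-0.005
apply F[36]=+0.098 → step 37: x=-0.026, v=-0.003, θ=0.004, ω=-0.006
apply F[37]=+0.094 → step 38: x=-0.026, v=-0.002, θ=0.004, ω=-0.006
apply F[38]=+0.091 → step 39: x=-0.027, v=-0.002, θ=0.004, ω=-0.006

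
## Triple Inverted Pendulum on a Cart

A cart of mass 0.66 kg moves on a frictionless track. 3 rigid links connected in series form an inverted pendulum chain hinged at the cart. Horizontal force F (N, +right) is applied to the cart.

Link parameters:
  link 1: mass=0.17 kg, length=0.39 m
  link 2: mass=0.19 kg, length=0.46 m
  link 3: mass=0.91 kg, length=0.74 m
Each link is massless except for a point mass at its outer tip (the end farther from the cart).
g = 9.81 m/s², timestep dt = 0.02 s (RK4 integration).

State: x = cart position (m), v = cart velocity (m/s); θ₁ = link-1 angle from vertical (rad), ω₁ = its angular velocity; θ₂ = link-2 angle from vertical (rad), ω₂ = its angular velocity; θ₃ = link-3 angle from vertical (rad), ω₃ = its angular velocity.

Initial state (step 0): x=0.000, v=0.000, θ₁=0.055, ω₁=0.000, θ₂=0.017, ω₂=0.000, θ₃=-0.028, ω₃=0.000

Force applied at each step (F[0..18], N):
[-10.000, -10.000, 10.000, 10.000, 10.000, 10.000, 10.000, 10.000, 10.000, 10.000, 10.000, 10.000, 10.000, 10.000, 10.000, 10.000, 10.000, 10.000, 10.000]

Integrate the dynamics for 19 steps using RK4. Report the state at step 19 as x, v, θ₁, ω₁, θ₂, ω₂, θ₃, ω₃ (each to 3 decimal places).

apply F[0]=-10.000 → step 1: x=-0.003, v=-0.322, θ₁=0.065, ω₁=0.971, θ₂=0.017, ω₂=-0.034, θ₃=-0.029, ω₃=-0.060
apply F[1]=-10.000 → step 2: x=-0.013, v=-0.647, θ₁=0.094, ω₁=1.989, θ₂=0.015, ω₂=-0.111, θ₃=-0.030, ω₃=-0.113
apply F[2]=+10.000 → step 3: x=-0.023, v=-0.384, θ₁=0.131, ω₁=1.677, θ₂=0.011, ω₂=-0.322, θ₃=-0.033, ω₃=-0.178
apply F[3]=+10.000 → step 4: x=-0.028, v=-0.133, θ₁=0.162, ω₁=1.533, θ₂=0.002, ω₂=-0.658, θ₃=-0.037, ω₃=-0.238
apply F[4]=+10.000 → step 5: x=-0.029, v=0.111, θ₁=0.193, ω₁=1.517, θ₂=-0.016, ω₂=-1.112, θ₃=-0.043, ω₃=-0.282
apply F[5]=+10.000 → step 6: x=-0.024, v=0.354, θ₁=0.224, ω₁=1.579, θ₂=-0.044, ω₂=-1.666, θ₃=-0.049, ω₃=-0.302
apply F[6]=+10.000 → step 7: x=-0.014, v=0.599, θ₁=0.256, ω₁=1.652, θ₂=-0.083, ω₂=-2.283, θ₃=-0.055, ω₃=-0.293
apply F[7]=+10.000 → step 8: x=0.000, v=0.852, θ₁=0.289, ω₁=1.664, θ₂=-0.135, ω₂=-2.909, θ₃=-0.060, ω₃=-0.262
apply F[8]=+10.000 → step 9: x=0.020, v=1.113, θ₁=0.322, ω₁=1.564, θ₂=-0.199, ω₂=-3.498, θ₃=-0.065, ω₃=-0.221
apply F[9]=+10.000 → step 10: x=0.045, v=1.381, θ₁=0.351, ω₁=1.333, θ₂=-0.274, ω₂=-4.027, θ₃=-0.069, ω₃=-0.185
apply F[10]=+10.000 → step 11: x=0.075, v=1.654, θ₁=0.374, ω₁=0.971, θ₂=-0.360, ω₂=-4.498, θ₃=-0.072, ω₃=-0.165
apply F[11]=+10.000 → step 12: x=0.111, v=1.931, θ₁=0.389, ω₁=0.485, θ₂=-0.454, ω₂=-4.917, θ₃=-0.076, ω₃=-0.168
apply F[12]=+10.000 → step 13: x=0.152, v=2.210, θ₁=0.393, ω₁=-0.120, θ₂=-0.556, ω₂=-5.291, θ₃=-0.079, ω₃=-0.203
apply F[13]=+10.000 → step 14: x=0.199, v=2.491, θ₁=0.383, ω₁=-0.842, θ₂=-0.665, ω₂=-5.621, θ₃=-0.084, ω₃=-0.273
apply F[14]=+10.000 → step 15: x=0.252, v=2.775, θ₁=0.358, ω₁=-1.680, θ₂=-0.781, ω₂=-5.899, θ₃=-0.091, ω₃=-0.381
apply F[15]=+10.000 → step 16: x=0.310, v=3.063, θ₁=0.315, ω₁=-2.632, θ₂=-0.901, ω₂=-6.107, θ₃=-0.100, ω₃=-0.527
apply F[16]=+10.000 → step 17: x=0.375, v=3.356, θ₁=0.252, ω₁=-3.692, θ₂=-1.024, ω₂=-6.210, θ₃=-0.112, ω₃=-0.708
apply F[17]=+10.000 → step 18: x=0.445, v=3.656, θ₁=0.167, ω₁=-4.849, θ₂=-1.148, ω₂=-6.158, θ₃=-0.128, ω₃=-0.914
apply F[18]=+10.000 → step 19: x=0.521, v=3.960, θ₁=0.058, ω₁=-6.078, θ₂=-1.269, ω₂=-5.880, θ₃=-0.149, ω₃=-1.132

Answer: x=0.521, v=3.960, θ₁=0.058, ω₁=-6.078, θ₂=-1.269, ω₂=-5.880, θ₃=-0.149, ω₃=-1.132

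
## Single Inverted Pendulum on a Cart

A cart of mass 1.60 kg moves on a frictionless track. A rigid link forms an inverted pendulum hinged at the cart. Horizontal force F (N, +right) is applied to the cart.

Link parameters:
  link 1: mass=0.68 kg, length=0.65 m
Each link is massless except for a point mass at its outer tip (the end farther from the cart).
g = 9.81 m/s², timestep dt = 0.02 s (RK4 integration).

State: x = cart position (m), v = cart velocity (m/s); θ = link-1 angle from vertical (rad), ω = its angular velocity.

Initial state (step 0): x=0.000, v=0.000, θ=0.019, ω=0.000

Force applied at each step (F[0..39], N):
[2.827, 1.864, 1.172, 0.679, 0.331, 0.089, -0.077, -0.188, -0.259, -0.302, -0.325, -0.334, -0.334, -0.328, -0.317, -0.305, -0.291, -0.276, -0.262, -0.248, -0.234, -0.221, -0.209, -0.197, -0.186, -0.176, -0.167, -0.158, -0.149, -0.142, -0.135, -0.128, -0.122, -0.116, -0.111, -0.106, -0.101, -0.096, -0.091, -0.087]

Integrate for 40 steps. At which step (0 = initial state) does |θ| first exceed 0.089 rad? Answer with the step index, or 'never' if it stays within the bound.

Answer: never

Derivation:
apply F[0]=+2.827 → step 1: x=0.000, v=0.034, θ=0.019, ω=-0.046
apply F[1]=+1.864 → step 2: x=0.001, v=0.056, θ=0.017, ω=-0.074
apply F[2]=+1.172 → step 3: x=0.002, v=0.069, θ=0.016, ω=-0.090
apply F[3]=+0.679 → step 4: x=0.004, v=0.076, θ=0.014, ω=-0.096
apply F[4]=+0.331 → step 5: x=0.005, v=0.079, θ=0.012, ω=-0.097
apply F[5]=+0.089 → step 6: x=0.007, v=0.079, θ=0.010, ω=-0.094
apply F[6]=-0.077 → step 7: x=0.009, v=0.078, θ=0.008, ω=-0.089
apply F[7]=-0.188 → step 8: x=0.010, v=0.075, θ=0.006, ω=-0.082
apply F[8]=-0.259 → step 9: x=0.012, v=0.071, θ=0.005, ω=-0.075
apply F[9]=-0.302 → step 10: x=0.013, v=0.067, θ=0.003, ω=-0.067
apply F[10]=-0.325 → step 11: x=0.014, v=0.063, θ=0.002, ω=-0.060
apply F[11]=-0.334 → step 12: x=0.015, v=0.058, θ=0.001, ω=-0.053
apply F[12]=-0.334 → step 13: x=0.017, v=0.054, θ=0.000, ω=-0.046
apply F[13]=-0.328 → step 14: x=0.018, v=0.050, θ=-0.001, ω=-0.040
apply F[14]=-0.317 → step 15: x=0.019, v=0.046, θ=-0.002, ω=-0.034
apply F[15]=-0.305 → step 16: x=0.019, v=0.042, θ=-0.002, ω=-0.029
apply F[16]=-0.291 → step 17: x=0.020, v=0.039, θ=-0.003, ω=-0.025
apply F[17]=-0.276 → step 18: x=0.021, v=0.036, θ=-0.003, ω=-0.021
apply F[18]=-0.262 → step 19: x=0.022, v=0.033, θ=-0.004, ω=-0.017
apply F[19]=-0.248 → step 20: x=0.022, v=0.030, θ=-0.004, ω=-0.014
apply F[20]=-0.234 → step 21: x=0.023, v=0.027, θ=-0.004, ω=-0.011
apply F[21]=-0.221 → step 22: x=0.023, v=0.025, θ=-0.004, ω=-0.008
apply F[22]=-0.209 → step 23: x=0.024, v=0.023, θ=-0.004, ω=-0.006
apply F[23]=-0.197 → step 24: x=0.024, v=0.021, θ=-0.005, ω=-0.004
apply F[24]=-0.186 → step 25: x=0.025, v=0.019, θ=-0.005, ω=-0.003
apply F[25]=-0.176 → step 26: x=0.025, v=0.017, θ=-0.005, ω=-0.001
apply F[26]=-0.167 → step 27: x=0.025, v=0.015, θ=-0.005, ω=-0.000
apply F[27]=-0.158 → step 28: x=0.026, v=0.014, θ=-0.005, ω=0.001
apply F[28]=-0.149 → step 29: x=0.026, v=0.012, θ=-0.005, ω=0.002
apply F[29]=-0.142 → step 30: x=0.026, v=0.011, θ=-0.005, ω=0.002
apply F[30]=-0.135 → step 31: x=0.026, v=0.009, θ=-0.005, ω=0.003
apply F[31]=-0.128 → step 32: x=0.027, v=0.008, θ=-0.004, ω=0.004
apply F[32]=-0.122 → step 33: x=0.027, v=0.007, θ=-0.004, ω=0.004
apply F[33]=-0.116 → step 34: x=0.027, v=0.006, θ=-0.004, ω=0.004
apply F[34]=-0.111 → step 35: x=0.027, v=0.005, θ=-0.004, ω=0.005
apply F[35]=-0.106 → step 36: x=0.027, v=0.004, θ=-0.004, ω=0.005
apply F[36]=-0.101 → step 37: x=0.027, v=0.003, θ=-0.004, ω=0.005
apply F[37]=-0.096 → step 38: x=0.027, v=0.002, θ=-0.004, ω=0.005
apply F[38]=-0.091 → step 39: x=0.027, v=0.001, θ=-0.004, ω=0.005
apply F[39]=-0.087 → step 40: x=0.027, v=0.001, θ=-0.004, ω=0.005
max |θ| = 0.019 ≤ 0.089 over all 41 states.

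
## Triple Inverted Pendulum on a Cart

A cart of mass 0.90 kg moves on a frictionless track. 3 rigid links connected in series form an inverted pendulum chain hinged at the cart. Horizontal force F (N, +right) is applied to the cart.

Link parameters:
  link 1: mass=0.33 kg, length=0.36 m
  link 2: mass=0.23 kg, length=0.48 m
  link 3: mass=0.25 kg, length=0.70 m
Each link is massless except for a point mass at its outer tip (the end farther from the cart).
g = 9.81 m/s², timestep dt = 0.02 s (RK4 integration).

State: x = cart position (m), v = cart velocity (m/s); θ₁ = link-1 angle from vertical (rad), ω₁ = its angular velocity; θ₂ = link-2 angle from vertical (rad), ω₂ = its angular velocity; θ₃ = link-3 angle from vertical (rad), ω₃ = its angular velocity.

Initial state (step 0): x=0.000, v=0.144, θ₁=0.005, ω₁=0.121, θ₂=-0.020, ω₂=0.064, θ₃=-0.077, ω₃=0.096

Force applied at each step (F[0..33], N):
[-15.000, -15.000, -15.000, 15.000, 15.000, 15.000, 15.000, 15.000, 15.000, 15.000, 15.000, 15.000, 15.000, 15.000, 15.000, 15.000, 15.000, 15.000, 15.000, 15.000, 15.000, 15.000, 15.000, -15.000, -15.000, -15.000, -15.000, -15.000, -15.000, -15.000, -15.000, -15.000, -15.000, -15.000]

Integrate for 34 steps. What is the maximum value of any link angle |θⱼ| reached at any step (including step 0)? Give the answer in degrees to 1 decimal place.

apply F[0]=-15.000 → step 1: x=-0.000, v=-0.191, θ₁=0.017, ω₁=1.078, θ₂=-0.019, ω₂=0.060, θ₃=-0.075, ω₃=0.064
apply F[1]=-15.000 → step 2: x=-0.008, v=-0.529, θ₁=0.048, ω₁=2.066, θ₂=-0.018, ω₂=0.040, θ₃=-0.074, ω₃=0.036
apply F[2]=-15.000 → step 3: x=-0.022, v=-0.870, θ₁=0.100, ω₁=3.092, θ₂=-0.017, ω₂=0.002, θ₃=-0.074, ω₃=0.016
apply F[3]=+15.000 → step 4: x=-0.036, v=-0.557, θ₁=0.155, ω₁=2.402, θ₂=-0.018, ω₂=-0.107, θ₃=-0.074, ω₃=-0.013
apply F[4]=+15.000 → step 5: x=-0.044, v=-0.255, θ₁=0.197, ω₁=1.830, θ₂=-0.022, ω₂=-0.285, θ₃=-0.074, ω₃=-0.045
apply F[5]=+15.000 → step 6: x=-0.046, v=0.037, θ₁=0.228, ω₁=1.352, θ₂=-0.030, ω₂=-0.524, θ₃=-0.076, ω₃=-0.076
apply F[6]=+15.000 → step 7: x=-0.043, v=0.322, θ₁=0.251, ω₁=0.945, θ₂=-0.043, ω₂=-0.815, θ₃=-0.077, ω₃=-0.102
apply F[7]=+15.000 → step 8: x=-0.033, v=0.604, θ₁=0.267, ω₁=0.585, θ₂=-0.063, ω₂=-1.151, θ₃=-0.080, ω₃=-0.118
apply F[8]=+15.000 → step 9: x=-0.018, v=0.885, θ₁=0.275, ω₁=0.249, θ₂=-0.090, ω₂=-1.525, θ₃=-0.082, ω₃=-0.121
apply F[9]=+15.000 → step 10: x=0.002, v=1.168, θ₁=0.277, ω₁=-0.084, θ₂=-0.124, ω₂=-1.931, θ₃=-0.084, ω₃=-0.109
apply F[10]=+15.000 → step 11: x=0.028, v=1.454, θ₁=0.271, ω₁=-0.439, θ₂=-0.167, ω₂=-2.357, θ₃=-0.086, ω₃=-0.081
apply F[11]=+15.000 → step 12: x=0.060, v=1.745, θ₁=0.259, ω₁=-0.840, θ₂=-0.218, ω₂=-2.789, θ₃=-0.088, ω₃=-0.040
apply F[12]=+15.000 → step 13: x=0.098, v=2.044, θ₁=0.237, ω₁=-1.314, θ₂=-0.278, ω₂=-3.207, θ₃=-0.088, ω₃=0.008
apply F[13]=+15.000 → step 14: x=0.142, v=2.351, θ₁=0.205, ω₁=-1.888, θ₂=-0.346, ω₂=-3.583, θ₃=-0.087, ω₃=0.052
apply F[14]=+15.000 → step 15: x=0.192, v=2.667, θ₁=0.161, ω₁=-2.585, θ₂=-0.421, ω₂=-3.885, θ₃=-0.086, ω₃=0.079
apply F[15]=+15.000 → step 16: x=0.249, v=2.992, θ₁=0.101, ω₁=-3.422, θ₂=-0.501, ω₂=-4.073, θ₃=-0.084, ω₃=0.071
apply F[16]=+15.000 → step 17: x=0.312, v=3.324, θ₁=0.023, ω₁=-4.407, θ₂=-0.583, ω₂=-4.097, θ₃=-0.083, ω₃=0.013
apply F[17]=+15.000 → step 18: x=0.382, v=3.656, θ₁=-0.076, ω₁=-5.533, θ₂=-0.664, ω₂=-3.907, θ₃=-0.084, ω₃=-0.116
apply F[18]=+15.000 → step 19: x=0.458, v=3.974, θ₁=-0.199, ω₁=-6.767, θ₂=-0.738, ω₂=-3.451, θ₃=-0.089, ω₃=-0.344
apply F[19]=+15.000 → step 20: x=0.541, v=4.254, θ₁=-0.347, ω₁=-8.037, θ₂=-0.800, ω₂=-2.710, θ₃=-0.099, ω₃=-0.708
apply F[20]=+15.000 → step 21: x=0.628, v=4.461, θ₁=-0.520, ω₁=-9.211, θ₂=-0.844, ω₂=-1.744, θ₃=-0.118, ω₃=-1.251
apply F[21]=+15.000 → step 22: x=0.718, v=4.560, θ₁=-0.714, ω₁=-10.112, θ₂=-0.869, ω₂=-0.752, θ₃=-0.150, ω₃=-1.991
apply F[22]=+15.000 → step 23: x=0.809, v=4.548, θ₁=-0.921, ω₁=-10.589, θ₂=-0.876, ω₂=-0.036, θ₃=-0.199, ω₃=-2.867
apply F[23]=-15.000 → step 24: x=0.895, v=4.045, θ₁=-1.129, ω₁=-10.209, θ₂=-0.875, ω₂=0.111, θ₃=-0.260, ω₃=-3.240
apply F[24]=-15.000 → step 25: x=0.971, v=3.557, θ₁=-1.331, ω₁=-10.022, θ₂=-0.873, ω₂=0.066, θ₃=-0.328, ω₃=-3.530
apply F[25]=-15.000 → step 26: x=1.038, v=3.073, θ₁=-1.531, ω₁=-10.031, θ₂=-0.874, ω₂=-0.136, θ₃=-0.401, ω₃=-3.763
apply F[26]=-15.000 → step 27: x=1.094, v=2.585, θ₁=-1.734, ω₁=-10.232, θ₂=-0.880, ω₂=-0.514, θ₃=-0.478, ω₃=-3.957
apply F[27]=-15.000 → step 28: x=1.141, v=2.083, θ₁=-1.942, ω₁=-10.626, θ₂=-0.896, ω₂=-1.119, θ₃=-0.559, ω₃=-4.120
apply F[28]=-15.000 → step 29: x=1.177, v=1.562, θ₁=-2.160, ω₁=-11.224, θ₂=-0.927, ω₂=-2.033, θ₃=-0.643, ω₃=-4.256
apply F[29]=-15.000 → step 30: x=1.203, v=1.023, θ₁=-2.392, ω₁=-12.020, θ₂=-0.980, ω₂=-3.368, θ₃=-0.729, ω₃=-4.373
apply F[30]=-15.000 → step 31: x=1.218, v=0.482, θ₁=-2.642, ω₁=-12.939, θ₂=-1.065, ω₂=-5.247, θ₃=-0.818, ω₃=-4.484
apply F[31]=-15.000 → step 32: x=1.223, v=-0.016, θ₁=-2.909, ω₁=-13.710, θ₂=-1.194, ω₂=-7.694, θ₃=-0.909, ω₃=-4.621
apply F[32]=-15.000 → step 33: x=1.219, v=-0.399, θ₁=-3.186, ω₁=-13.798, θ₂=-1.375, ω₂=-10.388, θ₃=-1.003, ω₃=-4.868
apply F[33]=-15.000 → step 34: x=1.208, v=-0.645, θ₁=-3.453, ω₁=-12.748, θ₂=-1.606, ω₂=-12.602, θ₃=-1.105, ω₃=-5.395
Max |angle| over trajectory = 3.453 rad = 197.8°.

Answer: 197.8°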